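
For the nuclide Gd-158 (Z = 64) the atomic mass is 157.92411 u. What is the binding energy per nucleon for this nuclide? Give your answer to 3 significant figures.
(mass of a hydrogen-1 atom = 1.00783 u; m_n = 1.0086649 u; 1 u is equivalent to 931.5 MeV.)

The nucleus contains 64 protons and 158 − 64 = 94 neutrons.
Σm = 64·m(¹H) + 94·m_n = 64.50112 + 94.8145006 = 159.3156206 u
The mass defect is 159.3156206 − 157.92411 = 1.3915106 u.
Converting to energy: 1.3915106 u × 931.5 MeV/u = 1296.19 MeV
BE/A = 1296.19 MeV / 158 = 8.204 MeV/nucleon

8.20 MeV/nucleon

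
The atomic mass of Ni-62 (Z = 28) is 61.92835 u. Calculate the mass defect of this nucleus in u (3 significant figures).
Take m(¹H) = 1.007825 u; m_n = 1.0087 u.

The nucleus contains 28 protons and 62 − 28 = 34 neutrons.
Mass of separated nucleons = 28(1.007825) + 34(1.0087) = 28.219100 + 34.2958 = 62.514900 u
Δm = 62.514900 − 61.92835 = 0.586550 u

0.587 u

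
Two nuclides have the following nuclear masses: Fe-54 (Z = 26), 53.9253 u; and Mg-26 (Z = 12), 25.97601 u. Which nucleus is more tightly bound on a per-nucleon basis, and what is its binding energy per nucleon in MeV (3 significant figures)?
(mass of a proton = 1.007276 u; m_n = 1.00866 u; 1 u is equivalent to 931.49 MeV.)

Fe-54; 8.73 MeV/nucleon

Fe-54: Σm = 26(1.007276) + 28(1.00866) = 54.431656 u; Δm = 0.506356 u; E_B = 471.6656 MeV; E_B/A = 8.7345 MeV
Mg-26: Σm = 12(1.007276) + 14(1.00866) = 26.208552 u; Δm = 0.232542 u; E_B = 216.61 MeV; E_B/A = 8.331 MeV
Fe-54 has the higher binding energy per nucleon, so it is the more tightly bound nucleus.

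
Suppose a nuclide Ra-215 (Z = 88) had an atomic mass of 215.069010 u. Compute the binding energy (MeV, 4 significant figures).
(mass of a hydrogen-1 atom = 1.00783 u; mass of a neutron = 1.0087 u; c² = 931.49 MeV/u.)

Z = 88, so N = A − Z = 215 − 88 = 127.
Total constituent mass: 88 × 1.00783 + 127 × 1.0087 = 216.79394 u
Δm = 216.79394 − 215.069010 = 1.724930 u
Converting to energy: 1.724930 u × 931.49 MeV/u = 1606.76 MeV

1607 MeV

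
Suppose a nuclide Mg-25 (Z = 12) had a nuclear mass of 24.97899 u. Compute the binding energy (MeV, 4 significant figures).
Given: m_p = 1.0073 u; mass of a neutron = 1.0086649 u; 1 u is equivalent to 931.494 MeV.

The nucleus contains 12 protons and 25 − 12 = 13 neutrons.
Mass of separated nucleons = 12(1.0073) + 13(1.0086649) = 12.0876 + 13.1126437 = 25.2002437 u
Mass defect Δm = 25.2002437 − 24.97899 = 0.2212537 u
Converting to energy: 0.2212537 u × 931.494 MeV/u = 206.096 MeV

206.1 MeV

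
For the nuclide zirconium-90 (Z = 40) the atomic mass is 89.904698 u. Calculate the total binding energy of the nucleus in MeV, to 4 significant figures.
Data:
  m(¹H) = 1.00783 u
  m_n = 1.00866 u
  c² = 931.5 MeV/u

783.9 MeV

Total constituent mass: 40 × 1.00783 + 50 × 1.00866 = 90.74620 u
The mass defect is 90.74620 − 89.904698 = 0.841502 u.
E_B = 0.841502 × 931.5 = 783.859 MeV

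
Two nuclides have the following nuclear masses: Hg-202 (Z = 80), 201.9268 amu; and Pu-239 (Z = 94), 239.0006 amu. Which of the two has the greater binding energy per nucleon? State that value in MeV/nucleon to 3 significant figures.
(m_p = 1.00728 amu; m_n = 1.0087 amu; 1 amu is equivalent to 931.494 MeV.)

Hg-202; 7.92 MeV/nucleon

Hg-202: Σm = 80(1.00728) + 122(1.0087) = 203.64380 amu; Δm = 1.71700 amu; E_B = 1599.4 MeV; E_B/A = 7.918 MeV
Pu-239: Σm = 94(1.00728) + 145(1.0087) = 240.94582 amu; Δm = 1.94522 amu; E_B = 1811.96 MeV; E_B/A = 7.581 MeV
Hg-202 has the higher binding energy per nucleon, so it is the more tightly bound nucleus.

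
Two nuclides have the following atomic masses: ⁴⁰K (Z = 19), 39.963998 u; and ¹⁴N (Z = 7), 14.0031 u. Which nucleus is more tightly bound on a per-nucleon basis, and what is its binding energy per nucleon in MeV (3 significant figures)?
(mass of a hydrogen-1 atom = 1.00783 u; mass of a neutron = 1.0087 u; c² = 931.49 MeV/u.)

⁴⁰K; 8.56 MeV/nucleon

⁴⁰K: Σm = 19(1.00783) + 21(1.0087) = 40.33147 u; Δm = 0.367472 u; E_B = 342.296 MeV; E_B/A = 8.557 MeV
¹⁴N: Σm = 7(1.00783) + 7(1.0087) = 14.11571 u; Δm = 0.11261 u; E_B = 104.90 MeV; E_B/A = 7.493 MeV
⁴⁰K has the higher binding energy per nucleon, so it is the more tightly bound nucleus.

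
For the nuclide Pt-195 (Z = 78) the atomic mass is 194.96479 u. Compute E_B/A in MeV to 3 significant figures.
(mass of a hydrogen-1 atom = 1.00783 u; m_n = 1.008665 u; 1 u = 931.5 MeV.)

7.93 MeV/nucleon

Σm = 78·m(¹H) + 117·m_n = 78.61074 + 118.013805 = 196.624545 u
The mass defect is 196.624545 − 194.96479 = 1.659755 u.
Converting to energy: 1.659755 u × 931.5 MeV/u = 1546.06 MeV
Dividing by A = 195 gives 7.929 MeV per nucleon.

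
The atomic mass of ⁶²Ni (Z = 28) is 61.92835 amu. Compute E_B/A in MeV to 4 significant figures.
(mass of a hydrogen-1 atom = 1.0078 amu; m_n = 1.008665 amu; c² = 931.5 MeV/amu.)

8.784 MeV/nucleon

Total constituent mass: 28 × 1.0078 + 34 × 1.008665 = 62.513010 amu
The mass defect is 62.513010 − 61.92835 = 0.584660 amu.
Binding energy = Δm·c² = 0.584660 × 931.5 MeV/amu = 544.611 MeV
Dividing by A = 62 gives 8.784 MeV per nucleon.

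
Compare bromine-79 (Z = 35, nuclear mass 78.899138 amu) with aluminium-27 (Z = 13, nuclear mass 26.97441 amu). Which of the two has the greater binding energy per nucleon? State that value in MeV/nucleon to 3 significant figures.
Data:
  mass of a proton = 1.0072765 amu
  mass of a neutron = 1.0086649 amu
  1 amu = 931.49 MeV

bromine-79; 8.69 MeV/nucleon

bromine-79: Σm = 35(1.0072765) + 44(1.0086649) = 79.6359331 amu; Δm = 0.7367951 amu; E_B = 686.32 MeV; E_B/A = 8.688 MeV
aluminium-27: Σm = 13(1.0072765) + 14(1.0086649) = 27.2159031 amu; Δm = 0.2414931 amu; E_B = 224.95 MeV; E_B/A = 8.331 MeV
bromine-79 has the higher binding energy per nucleon, so it is the more tightly bound nucleus.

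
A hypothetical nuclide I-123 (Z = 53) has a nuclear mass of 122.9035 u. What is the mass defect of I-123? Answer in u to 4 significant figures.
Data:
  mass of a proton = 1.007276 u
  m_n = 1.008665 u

Σm = 53·m_p + 70·m_n = 53.385628 + 70.606550 = 123.992178 u
The mass defect is 123.992178 − 122.9035 = 1.088678 u.

1.089 u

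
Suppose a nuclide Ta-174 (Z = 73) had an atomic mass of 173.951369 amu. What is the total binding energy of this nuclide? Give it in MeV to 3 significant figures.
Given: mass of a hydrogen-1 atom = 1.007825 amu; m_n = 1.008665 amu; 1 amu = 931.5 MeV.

1390 MeV

Z = 73, so N = A − Z = 174 − 73 = 101.
Mass of separated nucleons = 73(1.007825) + 101(1.008665) = 73.571225 + 101.875165 = 175.446390 amu
Mass defect Δm = 175.446390 − 173.951369 = 1.495021 amu
Binding energy = Δm·c² = 1.495021 × 931.5 MeV/amu = 1392.61 MeV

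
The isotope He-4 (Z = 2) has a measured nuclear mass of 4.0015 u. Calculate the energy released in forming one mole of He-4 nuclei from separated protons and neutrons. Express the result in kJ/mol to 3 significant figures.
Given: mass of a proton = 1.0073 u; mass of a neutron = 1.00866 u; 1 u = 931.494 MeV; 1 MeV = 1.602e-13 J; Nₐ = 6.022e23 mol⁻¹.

2.73e+09 kJ/mol

Σm = 2·m_p + 2·m_n = 2.0146 + 2.01732 = 4.03192 u
Δm = 4.03192 − 4.0015 = 0.03042 u
E_B = 0.03042 × 931.494 = 28.3360 MeV
Per nucleus in joules: 28.3360 MeV × 1.602e-13 J/MeV = 4.5394e-12 J
Per mole: 4.5394e-12 J × 6.022e23 mol⁻¹ = 2.7336e+12 J/mol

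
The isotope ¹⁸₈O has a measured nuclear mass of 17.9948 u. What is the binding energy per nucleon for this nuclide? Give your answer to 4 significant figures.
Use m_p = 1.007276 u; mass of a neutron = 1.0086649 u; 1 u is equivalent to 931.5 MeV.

7.765 MeV/nucleon

Σm = 8·m_p + 10·m_n = 8.058208 + 10.0866490 = 18.1448570 u
The mass defect is 18.1448570 − 17.9948 = 0.1500570 u.
Converting to energy: 0.1500570 u × 931.5 MeV/u = 139.778 MeV
BE/A = 139.778 MeV / 18 = 7.765 MeV/nucleon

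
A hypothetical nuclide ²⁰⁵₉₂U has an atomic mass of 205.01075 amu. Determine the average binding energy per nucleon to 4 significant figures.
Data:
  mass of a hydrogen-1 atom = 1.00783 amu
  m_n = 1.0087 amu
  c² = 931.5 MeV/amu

7.692 MeV/nucleon

Σm = 92·m(¹H) + 113·m_n = 92.72036 + 113.9831 = 206.70346 amu
Mass defect Δm = 206.70346 − 205.01075 = 1.69271 amu
E_B = 1.69271 × 931.5 = 1576.76 MeV
Dividing by A = 205 gives 7.692 MeV per nucleon.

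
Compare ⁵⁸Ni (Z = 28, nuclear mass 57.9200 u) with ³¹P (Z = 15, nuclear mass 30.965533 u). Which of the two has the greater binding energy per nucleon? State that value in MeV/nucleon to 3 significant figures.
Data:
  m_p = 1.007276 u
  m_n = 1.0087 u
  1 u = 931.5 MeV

⁵⁸Ni; 8.75 MeV/nucleon

⁵⁸Ni: Σm = 28(1.007276) + 30(1.0087) = 58.464728 u; Δm = 0.544728 u; E_B = 507.414 MeV; E_B/A = 8.749 MeV
³¹P: Σm = 15(1.007276) + 16(1.0087) = 31.248340 u; Δm = 0.282807 u; E_B = 263.43 MeV; E_B/A = 8.498 MeV
⁵⁸Ni has the higher binding energy per nucleon, so it is the more tightly bound nucleus.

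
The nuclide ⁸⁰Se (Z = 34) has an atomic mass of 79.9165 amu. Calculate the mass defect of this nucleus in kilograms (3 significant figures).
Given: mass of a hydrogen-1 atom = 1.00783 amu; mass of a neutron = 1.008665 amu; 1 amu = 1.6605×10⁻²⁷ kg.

Total constituent mass: 34 × 1.00783 + 46 × 1.008665 = 80.664810 amu
The mass defect is 80.664810 − 79.9165 = 0.748310 amu.
In SI units: 0.748310 amu × 1.6605×10⁻²⁷ kg/amu = 1.2426e-27 kg

1.24e-27 kg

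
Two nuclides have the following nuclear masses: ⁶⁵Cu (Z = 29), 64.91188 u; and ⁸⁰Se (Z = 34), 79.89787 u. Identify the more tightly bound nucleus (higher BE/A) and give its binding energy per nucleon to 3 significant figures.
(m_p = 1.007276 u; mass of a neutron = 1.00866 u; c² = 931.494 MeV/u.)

⁶⁵Cu: Σm = 29(1.007276) + 36(1.00866) = 65.522764 u; Δm = 0.610884 u; E_B = 569.03 MeV; E_B/A = 8.754 MeV
⁸⁰Se: Σm = 34(1.007276) + 46(1.00866) = 80.645744 u; Δm = 0.747874 u; E_B = 696.64 MeV; E_B/A = 8.708 MeV
⁶⁵Cu has the higher binding energy per nucleon, so it is the more tightly bound nucleus.

⁶⁵Cu; 8.75 MeV/nucleon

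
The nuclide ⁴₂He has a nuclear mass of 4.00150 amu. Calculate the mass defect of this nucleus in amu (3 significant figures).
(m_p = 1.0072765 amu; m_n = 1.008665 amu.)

The nucleus contains 2 protons and 4 − 2 = 2 neutrons.
Total constituent mass: 2 × 1.0072765 + 2 × 1.008665 = 4.0318830 amu
Δm = 4.0318830 − 4.00150 = 0.0303830 amu

0.0304 amu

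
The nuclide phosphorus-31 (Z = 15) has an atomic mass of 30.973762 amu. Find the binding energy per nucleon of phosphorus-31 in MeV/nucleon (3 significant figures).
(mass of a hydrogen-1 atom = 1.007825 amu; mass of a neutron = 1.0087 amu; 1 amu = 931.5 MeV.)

8.50 MeV/nucleon

The nucleus contains 15 protons and 31 − 15 = 16 neutrons.
Mass of separated nucleons = 15(1.007825) + 16(1.0087) = 15.117375 + 16.1392 = 31.256575 amu
Δm = 31.256575 − 30.973762 = 0.282813 amu
Binding energy = Δm·c² = 0.282813 × 931.5 MeV/amu = 263.440 MeV
Dividing by A = 31 gives 8.498 MeV per nucleon.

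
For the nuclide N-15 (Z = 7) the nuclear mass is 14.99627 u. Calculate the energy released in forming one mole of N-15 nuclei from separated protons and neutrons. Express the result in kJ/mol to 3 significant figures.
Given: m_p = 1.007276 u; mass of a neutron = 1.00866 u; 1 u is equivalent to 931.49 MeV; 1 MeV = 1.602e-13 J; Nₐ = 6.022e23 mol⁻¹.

1.11e+10 kJ/mol

Z = 7, so N = A − Z = 15 − 7 = 8.
Σm = 7·m_p + 8·m_n = 7.050932 + 8.06928 = 15.120212 u
The mass defect is 15.120212 − 14.99627 = 0.123942 u.
E_B = 0.123942 × 931.49 = 115.451 MeV
Per nucleus in joules: 115.451 MeV × 1.602e-13 J/MeV = 1.8495e-11 J
Per mole: 1.8495e-11 J × 6.022e23 mol⁻¹ = 1.1138e+13 J/mol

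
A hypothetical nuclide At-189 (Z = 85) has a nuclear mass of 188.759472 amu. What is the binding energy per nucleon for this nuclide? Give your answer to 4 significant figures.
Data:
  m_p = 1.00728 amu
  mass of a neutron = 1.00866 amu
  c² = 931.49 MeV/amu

Σm = 85·m_p + 104·m_n = 85.61880 + 104.90064 = 190.51944 amu
Mass defect Δm = 190.51944 − 188.759472 = 1.759968 amu
E_B = 1.759968 × 931.49 = 1639.39 MeV
Dividing by A = 189 gives 8.674 MeV per nucleon.

8.674 MeV/nucleon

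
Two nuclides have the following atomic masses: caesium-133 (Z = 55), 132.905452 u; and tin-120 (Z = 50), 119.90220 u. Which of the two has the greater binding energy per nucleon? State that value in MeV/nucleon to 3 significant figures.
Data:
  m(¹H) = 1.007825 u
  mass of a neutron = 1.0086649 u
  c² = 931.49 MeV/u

caesium-133: Σm = 55(1.007825) + 78(1.0086649) = 134.1062372 u; Δm = 1.2007852 u; E_B = 1118.5 MeV; E_B/A = 8.410 MeV
tin-120: Σm = 50(1.007825) + 70(1.0086649) = 120.9977930 u; Δm = 1.0955930 u; E_B = 1020.5 MeV; E_B/A = 8.504 MeV
tin-120 has the higher binding energy per nucleon, so it is the more tightly bound nucleus.

tin-120; 8.50 MeV/nucleon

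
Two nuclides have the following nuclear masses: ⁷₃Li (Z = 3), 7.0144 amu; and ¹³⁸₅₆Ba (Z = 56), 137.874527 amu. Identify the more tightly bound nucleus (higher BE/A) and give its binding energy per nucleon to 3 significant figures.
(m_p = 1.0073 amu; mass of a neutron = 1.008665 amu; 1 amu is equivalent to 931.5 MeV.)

¹³⁸₅₆Ba; 8.40 MeV/nucleon

⁷₃Li: Σm = 3(1.0073) + 4(1.008665) = 7.056560 amu; Δm = 0.042160 amu; E_B = 39.272 MeV; E_B/A = 5.610 MeV
¹³⁸₅₆Ba: Σm = 56(1.0073) + 82(1.008665) = 139.119330 amu; Δm = 1.244803 amu; E_B = 1159.5 MeV; E_B/A = 8.402 MeV
¹³⁸₅₆Ba has the higher binding energy per nucleon, so it is the more tightly bound nucleus.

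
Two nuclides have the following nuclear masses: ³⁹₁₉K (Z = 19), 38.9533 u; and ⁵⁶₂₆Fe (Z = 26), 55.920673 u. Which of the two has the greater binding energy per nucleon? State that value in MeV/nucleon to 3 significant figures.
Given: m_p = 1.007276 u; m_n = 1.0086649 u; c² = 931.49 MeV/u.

⁵⁶₂₆Fe; 8.79 MeV/nucleon

³⁹₁₉K: Σm = 19(1.007276) + 20(1.0086649) = 39.3115420 u; Δm = 0.3582420 u; E_B = 333.70 MeV; E_B/A = 8.556 MeV
⁵⁶₂₆Fe: Σm = 26(1.007276) + 30(1.0086649) = 56.4491230 u; Δm = 0.5284500 u; E_B = 492.25 MeV; E_B/A = 8.790 MeV
⁵⁶₂₆Fe has the higher binding energy per nucleon, so it is the more tightly bound nucleus.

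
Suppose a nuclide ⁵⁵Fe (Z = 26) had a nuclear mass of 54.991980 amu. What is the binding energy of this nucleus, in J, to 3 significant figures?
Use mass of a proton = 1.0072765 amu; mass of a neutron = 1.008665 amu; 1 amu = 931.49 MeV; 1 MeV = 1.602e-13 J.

6.69e-11 J

The nucleus contains 26 protons and 55 − 26 = 29 neutrons.
Σm = 26·m_p + 29·m_n = 26.1891890 + 29.251285 = 55.4404740 amu
Mass defect Δm = 55.4404740 − 54.991980 = 0.4484940 amu
Binding energy = Δm·c² = 0.4484940 × 931.49 MeV/amu = 417.768 MeV
In joules: 417.768 MeV × 1.602e-13 J/MeV = 6.6926e-11 J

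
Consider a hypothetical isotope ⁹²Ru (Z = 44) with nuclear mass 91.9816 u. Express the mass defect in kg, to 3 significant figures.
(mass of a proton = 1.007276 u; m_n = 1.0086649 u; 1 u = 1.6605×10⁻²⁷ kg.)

Σm = 44·m_p + 48·m_n = 44.320144 + 48.4159152 = 92.7360592 u
The mass defect is 92.7360592 − 91.9816 = 0.7544592 u.
In SI units: 0.7544592 u × 1.6605×10⁻²⁷ kg/u = 1.2528e-27 kg

1.25e-27 kg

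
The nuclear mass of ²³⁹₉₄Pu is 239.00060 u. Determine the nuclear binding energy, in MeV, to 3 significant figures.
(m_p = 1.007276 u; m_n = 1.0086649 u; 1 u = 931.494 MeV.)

1810 MeV

Total constituent mass: 94 × 1.007276 + 145 × 1.0086649 = 240.9403545 u
Mass defect Δm = 240.9403545 − 239.00060 = 1.9397545 u
E_B = 1.9397545 × 931.494 = 1806.87 MeV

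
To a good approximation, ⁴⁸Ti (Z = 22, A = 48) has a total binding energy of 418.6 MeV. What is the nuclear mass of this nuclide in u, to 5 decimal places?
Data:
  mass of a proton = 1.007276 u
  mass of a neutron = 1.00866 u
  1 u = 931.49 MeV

47.93584 u

Mass defect = 418.6 MeV / (931.49 MeV/u) = 0.4493875 u
Constituent mass = 22(1.007276) + 26(1.00866) = 48.385232 u
Nuclear mass = 48.385232 − 0.4493875 = 47.9358445 u ≈ 47.93584 u (to 5 decimal places)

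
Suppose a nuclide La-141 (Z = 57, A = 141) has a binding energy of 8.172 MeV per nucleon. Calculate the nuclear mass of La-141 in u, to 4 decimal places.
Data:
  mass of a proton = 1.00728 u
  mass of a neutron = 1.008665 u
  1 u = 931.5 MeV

140.9058 u

Total binding energy = 141 × 8.172 = 1152.252 MeV
Mass defect = 1152.252 MeV / (931.5 MeV/u) = 1.236986 u
Constituent mass = 57(1.00728) + 84(1.008665) = 142.142820 u
Nuclear mass = 142.142820 − 1.236986 = 140.905834 u ≈ 140.9058 u (to 4 decimal places)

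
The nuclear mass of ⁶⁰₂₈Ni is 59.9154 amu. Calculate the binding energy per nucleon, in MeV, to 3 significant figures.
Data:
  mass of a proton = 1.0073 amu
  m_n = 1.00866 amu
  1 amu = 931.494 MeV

8.79 MeV/nucleon

The nucleus contains 28 protons and 60 − 28 = 32 neutrons.
Mass of separated nucleons = 28(1.0073) + 32(1.00866) = 28.2044 + 32.27712 = 60.48152 amu
Mass defect Δm = 60.48152 − 59.9154 = 0.56612 amu
Binding energy = Δm·c² = 0.56612 × 931.494 MeV/amu = 527.337 MeV
BE/A = 527.337 MeV / 60 = 8.789 MeV/nucleon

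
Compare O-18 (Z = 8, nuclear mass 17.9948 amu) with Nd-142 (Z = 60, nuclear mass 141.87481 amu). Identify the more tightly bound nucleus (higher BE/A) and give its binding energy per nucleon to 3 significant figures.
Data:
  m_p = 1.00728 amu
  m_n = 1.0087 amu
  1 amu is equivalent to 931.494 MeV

Nd-142; 8.37 MeV/nucleon

O-18: Σm = 8(1.00728) + 10(1.0087) = 18.14524 amu; Δm = 0.15044 amu; E_B = 140.13 MeV; E_B/A = 7.785 MeV
Nd-142: Σm = 60(1.00728) + 82(1.0087) = 143.15020 amu; Δm = 1.27539 amu; E_B = 1188.0 MeV; E_B/A = 8.366 MeV
Nd-142 has the higher binding energy per nucleon, so it is the more tightly bound nucleus.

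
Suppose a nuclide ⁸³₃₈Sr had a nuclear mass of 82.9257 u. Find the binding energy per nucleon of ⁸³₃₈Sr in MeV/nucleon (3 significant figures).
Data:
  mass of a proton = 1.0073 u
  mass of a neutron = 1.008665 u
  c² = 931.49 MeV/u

Total constituent mass: 38 × 1.0073 + 45 × 1.008665 = 83.667325 u
Mass defect Δm = 83.667325 − 82.9257 = 0.741625 u
Converting to energy: 0.741625 u × 931.49 MeV/u = 690.816 MeV
BE/A = 690.816 MeV / 83 = 8.323 MeV/nucleon

8.32 MeV/nucleon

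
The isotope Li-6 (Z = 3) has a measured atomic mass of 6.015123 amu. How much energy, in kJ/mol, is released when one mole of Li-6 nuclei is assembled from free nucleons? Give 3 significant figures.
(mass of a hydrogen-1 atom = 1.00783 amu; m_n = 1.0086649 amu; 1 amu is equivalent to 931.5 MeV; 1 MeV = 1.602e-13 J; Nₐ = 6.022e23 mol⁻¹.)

Z = 3, so N = A − Z = 6 − 3 = 3.
Total constituent mass: 3 × 1.00783 + 3 × 1.0086649 = 6.0494847 amu
The mass defect is 6.0494847 − 6.015123 = 0.0343617 amu.
E_B = 0.0343617 × 931.5 = 32.0079 MeV
Per nucleus in joules: 32.0079 MeV × 1.602e-13 J/MeV = 5.1277e-12 J
Per mole: 5.1277e-12 J × 6.022e23 mol⁻¹ = 3.0879e+12 J/mol

3.09e+09 kJ/mol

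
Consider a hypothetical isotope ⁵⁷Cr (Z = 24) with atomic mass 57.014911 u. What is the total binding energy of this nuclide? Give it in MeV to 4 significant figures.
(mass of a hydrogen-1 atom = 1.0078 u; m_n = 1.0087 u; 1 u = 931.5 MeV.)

Total constituent mass: 24 × 1.0078 + 33 × 1.0087 = 57.4743 u
Δm = 57.4743 − 57.014911 = 0.459389 u
Binding energy = Δm·c² = 0.459389 × 931.5 MeV/u = 427.921 MeV

427.9 MeV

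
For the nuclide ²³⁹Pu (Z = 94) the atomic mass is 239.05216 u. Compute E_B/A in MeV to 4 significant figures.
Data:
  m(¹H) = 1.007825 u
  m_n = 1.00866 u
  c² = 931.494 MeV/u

The nucleus contains 94 protons and 239 − 94 = 145 neutrons.
Mass of separated nucleons = 94(1.007825) + 145(1.00866) = 94.735550 + 146.25570 = 240.991250 u
Δm = 240.991250 − 239.05216 = 1.939090 u
Binding energy = Δm·c² = 1.939090 × 931.494 MeV/u = 1806.25 MeV
BE/A = 1806.25 MeV / 239 = 7.558 MeV/nucleon

7.558 MeV/nucleon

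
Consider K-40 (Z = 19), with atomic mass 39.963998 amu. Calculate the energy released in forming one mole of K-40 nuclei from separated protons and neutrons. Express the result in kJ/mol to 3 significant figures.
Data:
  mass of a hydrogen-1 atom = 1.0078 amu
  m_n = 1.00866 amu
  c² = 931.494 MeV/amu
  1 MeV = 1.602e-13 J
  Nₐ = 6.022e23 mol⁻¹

With 19 protons and 21 neutrons (A = 40):
Total constituent mass: 19 × 1.0078 + 21 × 1.00866 = 40.33006 amu
Δm = 40.33006 − 39.963998 = 0.366062 amu
Binding energy = Δm·c² = 0.366062 × 931.494 MeV/amu = 340.985 MeV
Per nucleus in joules: 340.985 MeV × 1.602e-13 J/MeV = 5.4626e-11 J
Per mole: 5.4626e-11 J × 6.022e23 mol⁻¹ = 3.2896e+13 J/mol

3.29e+10 kJ/mol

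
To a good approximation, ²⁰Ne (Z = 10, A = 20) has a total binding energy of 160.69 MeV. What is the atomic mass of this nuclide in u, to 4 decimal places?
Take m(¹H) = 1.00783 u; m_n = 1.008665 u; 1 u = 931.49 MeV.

19.9924 u

Mass defect = 160.69 MeV / (931.49 MeV/u) = 0.172509 u
Constituent mass = 10(1.00783) + 10(1.008665) = 20.164950 u
Atomic mass = 20.164950 − 0.172509 = 19.992441 u ≈ 19.9924 u (to 4 decimal places)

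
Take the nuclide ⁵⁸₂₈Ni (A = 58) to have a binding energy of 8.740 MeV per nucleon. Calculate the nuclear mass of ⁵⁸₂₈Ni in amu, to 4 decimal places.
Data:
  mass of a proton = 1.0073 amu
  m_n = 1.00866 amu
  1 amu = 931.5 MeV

57.9200 amu

Total binding energy = 58 × 8.740 = 506.920 MeV
Mass defect = 506.920 MeV / (931.5 MeV/amu) = 0.544198 amu
Constituent mass = 28(1.0073) + 30(1.00866) = 58.46420 amu
Nuclear mass = 58.46420 − 0.544198 = 57.920002 amu ≈ 57.9200 amu (to 4 decimal places)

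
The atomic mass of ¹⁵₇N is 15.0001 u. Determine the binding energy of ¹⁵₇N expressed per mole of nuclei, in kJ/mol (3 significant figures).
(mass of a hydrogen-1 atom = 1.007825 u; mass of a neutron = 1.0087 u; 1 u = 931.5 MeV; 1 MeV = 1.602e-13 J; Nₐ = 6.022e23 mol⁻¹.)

1.12e+10 kJ/mol

Σm = 7·m(¹H) + 8·m_n = 7.054775 + 8.0696 = 15.124375 u
The mass defect is 15.124375 − 15.0001 = 0.124275 u.
E_B = 0.124275 × 931.5 = 115.762 MeV
Per nucleus in joules: 115.762 MeV × 1.602e-13 J/MeV = 1.8545e-11 J
Per mole: 1.8545e-11 J × 6.022e23 mol⁻¹ = 1.1168e+13 J/mol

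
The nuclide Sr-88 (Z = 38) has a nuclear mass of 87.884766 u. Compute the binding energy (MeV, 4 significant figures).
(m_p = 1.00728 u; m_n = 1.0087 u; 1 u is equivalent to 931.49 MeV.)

The nucleus contains 38 protons and 88 − 38 = 50 neutrons.
Mass of separated nucleons = 38(1.00728) + 50(1.0087) = 38.27664 + 50.4350 = 88.71164 u
Δm = 88.71164 − 87.884766 = 0.826874 u
E_B = 0.826874 × 931.49 = 770.225 MeV

770.2 MeV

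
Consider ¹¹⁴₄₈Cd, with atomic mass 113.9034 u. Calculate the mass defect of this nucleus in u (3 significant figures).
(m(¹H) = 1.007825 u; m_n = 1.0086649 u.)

Mass of separated nucleons = 48(1.007825) + 66(1.0086649) = 48.375600 + 66.5718834 = 114.9474834 u
The mass defect is 114.9474834 − 113.9034 = 1.0440834 u.

1.04 u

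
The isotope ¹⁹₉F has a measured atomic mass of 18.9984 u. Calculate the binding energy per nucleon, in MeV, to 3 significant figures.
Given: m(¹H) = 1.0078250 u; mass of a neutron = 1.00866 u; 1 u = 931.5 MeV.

7.78 MeV/nucleon

Total constituent mass: 9 × 1.0078250 + 10 × 1.00866 = 19.1570250 u
Δm = 19.1570250 − 18.9984 = 0.1586250 u
Converting to energy: 0.1586250 u × 931.5 MeV/u = 147.759 MeV
BE/A = 147.759 MeV / 19 = 7.777 MeV/nucleon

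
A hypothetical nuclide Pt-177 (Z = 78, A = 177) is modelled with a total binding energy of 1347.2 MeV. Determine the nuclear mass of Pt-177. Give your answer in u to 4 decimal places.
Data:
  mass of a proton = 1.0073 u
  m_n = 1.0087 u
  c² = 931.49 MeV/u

Mass defect = 1347.2 MeV / (931.49 MeV/u) = 1.446285 u
Constituent mass = 78(1.0073) + 99(1.0087) = 178.4307 u
Nuclear mass = 178.4307 − 1.446285 = 176.984415 u ≈ 176.9844 u (to 4 decimal places)

176.9844 u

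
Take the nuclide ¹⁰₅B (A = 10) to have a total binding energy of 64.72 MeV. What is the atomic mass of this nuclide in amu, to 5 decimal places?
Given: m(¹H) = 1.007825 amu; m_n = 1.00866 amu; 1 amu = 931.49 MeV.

Mass defect = 64.72 MeV / (931.49 MeV/amu) = 0.0694801 amu
Constituent mass = 5(1.007825) + 5(1.00866) = 10.082425 amu
Atomic mass = 10.082425 − 0.0694801 = 10.0129449 amu ≈ 10.01294 amu (to 5 decimal places)

10.01294 amu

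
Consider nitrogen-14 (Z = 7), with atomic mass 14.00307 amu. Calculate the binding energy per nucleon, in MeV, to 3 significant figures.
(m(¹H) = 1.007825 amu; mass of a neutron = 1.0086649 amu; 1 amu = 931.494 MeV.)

7.48 MeV/nucleon

Σm = 7·m(¹H) + 7·m_n = 7.054775 + 7.0606543 = 14.1154293 amu
Mass defect Δm = 14.1154293 − 14.00307 = 0.1123593 amu
Binding energy = Δm·c² = 0.1123593 × 931.494 MeV/amu = 104.662 MeV
BE/A = 104.662 MeV / 14 = 7.476 MeV/nucleon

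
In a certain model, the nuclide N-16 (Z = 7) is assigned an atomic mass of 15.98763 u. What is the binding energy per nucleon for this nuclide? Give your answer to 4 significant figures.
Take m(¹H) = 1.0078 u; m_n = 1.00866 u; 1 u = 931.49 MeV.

Mass of separated nucleons = 7(1.0078) + 9(1.00866) = 7.0546 + 9.07794 = 16.13254 u
The mass defect is 16.13254 − 15.98763 = 0.14491 u.
Binding energy = Δm·c² = 0.14491 × 931.49 MeV/u = 134.982 MeV
Dividing by A = 16 gives 8.436 MeV per nucleon.

8.436 MeV/nucleon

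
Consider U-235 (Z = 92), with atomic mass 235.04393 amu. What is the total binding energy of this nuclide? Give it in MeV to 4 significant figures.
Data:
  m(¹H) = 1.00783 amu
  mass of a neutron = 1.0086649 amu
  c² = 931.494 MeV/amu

The nucleus contains 92 protons and 235 − 92 = 143 neutrons.
Σm = 92·m(¹H) + 143·m_n = 92.72036 + 144.2390807 = 236.9594407 amu
Mass defect Δm = 236.9594407 − 235.04393 = 1.9155107 amu
E_B = 1.9155107 × 931.494 = 1784.29 MeV

1784 MeV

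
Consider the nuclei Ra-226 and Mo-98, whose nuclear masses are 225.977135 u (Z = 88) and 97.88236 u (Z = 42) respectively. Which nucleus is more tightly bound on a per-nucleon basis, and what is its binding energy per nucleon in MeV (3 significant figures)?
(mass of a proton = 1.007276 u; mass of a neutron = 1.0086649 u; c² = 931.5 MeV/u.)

Mo-98; 8.64 MeV/nucleon

Ra-226: Σm = 88(1.007276) + 138(1.0086649) = 227.8360442 u; Δm = 1.8589092 u; E_B = 1731.6 MeV; E_B/A = 7.662 MeV
Mo-98: Σm = 42(1.007276) + 56(1.0086649) = 98.7908264 u; Δm = 0.9084664 u; E_B = 846.24 MeV; E_B/A = 8.635 MeV
Mo-98 has the higher binding energy per nucleon, so it is the more tightly bound nucleus.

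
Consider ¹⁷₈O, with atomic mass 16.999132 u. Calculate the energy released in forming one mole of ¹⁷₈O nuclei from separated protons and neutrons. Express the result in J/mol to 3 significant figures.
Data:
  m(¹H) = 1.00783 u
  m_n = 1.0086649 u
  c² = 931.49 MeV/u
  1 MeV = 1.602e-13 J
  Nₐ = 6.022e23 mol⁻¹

1.27e+13 J/mol

Σm = 8·m(¹H) + 9·m_n = 8.06264 + 9.0779841 = 17.1406241 u
The mass defect is 17.1406241 − 16.999132 = 0.1414921 u.
Binding energy = Δm·c² = 0.1414921 × 931.49 MeV/u = 131.798 MeV
Per nucleus in joules: 131.798 MeV × 1.602e-13 J/MeV = 2.1114e-11 J
Per mole: 2.1114e-11 J × 6.022e23 mol⁻¹ = 1.2715e+13 J/mol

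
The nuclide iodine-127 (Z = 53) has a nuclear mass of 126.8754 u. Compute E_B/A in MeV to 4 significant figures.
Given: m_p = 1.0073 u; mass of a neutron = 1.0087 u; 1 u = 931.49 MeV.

8.474 MeV/nucleon

The nucleus contains 53 protons and 127 − 53 = 74 neutrons.
Mass of separated nucleons = 53(1.0073) + 74(1.0087) = 53.3869 + 74.6438 = 128.0307 u
Δm = 128.0307 − 126.8754 = 1.1553 u
Binding energy = Δm·c² = 1.1553 × 931.49 MeV/u = 1076.15 MeV
Per nucleon: 1076.15 / 127 = 8.474 MeV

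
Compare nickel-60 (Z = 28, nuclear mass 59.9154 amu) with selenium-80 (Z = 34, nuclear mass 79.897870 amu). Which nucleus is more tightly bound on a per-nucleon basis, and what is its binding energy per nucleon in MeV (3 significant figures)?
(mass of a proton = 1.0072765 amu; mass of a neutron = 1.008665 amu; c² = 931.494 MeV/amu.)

nickel-60; 8.78 MeV/nucleon

nickel-60: Σm = 28(1.0072765) + 32(1.008665) = 60.4810220 amu; Δm = 0.5656220 amu; E_B = 526.87 MeV; E_B/A = 8.781 MeV
selenium-80: Σm = 34(1.0072765) + 46(1.008665) = 80.6459910 amu; Δm = 0.7481210 amu; E_B = 696.87 MeV; E_B/A = 8.711 MeV
nickel-60 has the higher binding energy per nucleon, so it is the more tightly bound nucleus.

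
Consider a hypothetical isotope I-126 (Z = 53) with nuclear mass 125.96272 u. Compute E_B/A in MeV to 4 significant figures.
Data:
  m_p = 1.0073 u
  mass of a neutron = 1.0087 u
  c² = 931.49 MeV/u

Z = 53, so N = A − Z = 126 − 53 = 73.
Σm = 53·m_p + 73·m_n = 53.3869 + 73.6351 = 127.0220 u
Δm = 127.0220 − 125.96272 = 1.05928 u
E_B = 1.05928 × 931.49 = 986.709 MeV
Per nucleon: 986.709 / 126 = 7.831 MeV

7.831 MeV/nucleon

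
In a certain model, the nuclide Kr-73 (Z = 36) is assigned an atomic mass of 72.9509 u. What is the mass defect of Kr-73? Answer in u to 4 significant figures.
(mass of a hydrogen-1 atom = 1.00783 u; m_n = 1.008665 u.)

0.6516 u

Z = 36, so N = A − Z = 73 − 36 = 37.
Total constituent mass: 36 × 1.00783 + 37 × 1.008665 = 73.602485 u
Mass defect Δm = 73.602485 − 72.9509 = 0.651585 u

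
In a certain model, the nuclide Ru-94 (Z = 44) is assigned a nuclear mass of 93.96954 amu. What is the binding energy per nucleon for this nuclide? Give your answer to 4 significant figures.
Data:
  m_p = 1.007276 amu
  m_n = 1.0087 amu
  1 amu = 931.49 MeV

7.785 MeV/nucleon

With 44 protons and 50 neutrons (A = 94):
Total constituent mass: 44 × 1.007276 + 50 × 1.0087 = 94.755144 amu
Δm = 94.755144 − 93.96954 = 0.785604 amu
Converting to energy: 0.785604 amu × 931.49 MeV/amu = 731.782 MeV
Per nucleon: 731.782 / 94 = 7.785 MeV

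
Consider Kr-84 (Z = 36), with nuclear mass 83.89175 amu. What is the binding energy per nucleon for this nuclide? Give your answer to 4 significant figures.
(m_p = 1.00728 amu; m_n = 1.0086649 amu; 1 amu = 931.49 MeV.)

Total constituent mass: 36 × 1.00728 + 48 × 1.0086649 = 84.6779952 amu
The mass defect is 84.6779952 − 83.89175 = 0.7862452 amu.
Converting to energy: 0.7862452 amu × 931.49 MeV/amu = 732.380 MeV
Dividing by A = 84 gives 8.719 MeV per nucleon.

8.719 MeV/nucleon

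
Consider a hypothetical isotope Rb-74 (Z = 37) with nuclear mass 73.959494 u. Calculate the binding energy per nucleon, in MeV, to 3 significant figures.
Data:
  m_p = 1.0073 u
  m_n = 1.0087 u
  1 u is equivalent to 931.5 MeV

7.96 MeV/nucleon

With 37 protons and 37 neutrons (A = 74):
Total constituent mass: 37 × 1.0073 + 37 × 1.0087 = 74.5920 u
Mass defect Δm = 74.5920 − 73.959494 = 0.632506 u
E_B = 0.632506 × 931.5 = 589.179 MeV
Dividing by A = 74 gives 7.962 MeV per nucleon.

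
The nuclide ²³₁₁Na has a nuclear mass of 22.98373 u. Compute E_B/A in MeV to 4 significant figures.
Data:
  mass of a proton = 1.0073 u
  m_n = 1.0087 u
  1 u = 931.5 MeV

With 11 protons and 12 neutrons (A = 23):
Σm = 11·m_p + 12·m_n = 11.0803 + 12.1044 = 23.1847 u
Mass defect Δm = 23.1847 − 22.98373 = 0.20097 u
E_B = 0.20097 × 931.5 = 187.204 MeV
Dividing by A = 23 gives 8.139 MeV per nucleon.

8.139 MeV/nucleon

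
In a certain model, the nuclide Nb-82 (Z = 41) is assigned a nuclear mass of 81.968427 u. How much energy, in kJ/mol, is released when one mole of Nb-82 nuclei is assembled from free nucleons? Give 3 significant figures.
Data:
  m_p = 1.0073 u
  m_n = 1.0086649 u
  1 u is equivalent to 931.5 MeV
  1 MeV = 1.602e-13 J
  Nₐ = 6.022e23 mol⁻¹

The nucleus contains 41 protons and 82 − 41 = 41 neutrons.
Mass of separated nucleons = 41(1.0073) + 41(1.0086649) = 41.2993 + 41.3552609 = 82.6545609 u
The mass defect is 82.6545609 − 81.968427 = 0.6861339 u.
E_B = 0.6861339 × 931.5 = 639.134 MeV
Per nucleus in joules: 639.134 MeV × 1.602e-13 J/MeV = 1.0239e-10 J
Per mole: 1.0239e-10 J × 6.022e23 mol⁻¹ = 6.1659e+13 J/mol

6.17e+10 kJ/mol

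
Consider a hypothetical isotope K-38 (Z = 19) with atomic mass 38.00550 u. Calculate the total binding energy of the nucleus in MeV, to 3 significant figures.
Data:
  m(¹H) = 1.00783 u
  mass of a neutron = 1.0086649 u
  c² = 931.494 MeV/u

Z = 19, so N = A − Z = 38 − 19 = 19.
Σm = 19·m(¹H) + 19·m_n = 19.14877 + 19.1646331 = 38.3134031 u
Mass defect Δm = 38.3134031 − 38.00550 = 0.3079031 u
E_B = 0.3079031 × 931.494 = 286.810 MeV

287 MeV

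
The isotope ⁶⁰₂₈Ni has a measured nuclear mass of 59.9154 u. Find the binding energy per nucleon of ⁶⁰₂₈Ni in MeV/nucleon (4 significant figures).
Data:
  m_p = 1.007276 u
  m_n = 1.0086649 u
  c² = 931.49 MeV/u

Mass of separated nucleons = 28(1.007276) + 32(1.0086649) = 28.203728 + 32.2772768 = 60.4810048 u
The mass defect is 60.4810048 − 59.9154 = 0.5656048 u.
E_B = 0.5656048 × 931.49 = 526.855 MeV
BE/A = 526.855 MeV / 60 = 8.781 MeV/nucleon

8.781 MeV/nucleon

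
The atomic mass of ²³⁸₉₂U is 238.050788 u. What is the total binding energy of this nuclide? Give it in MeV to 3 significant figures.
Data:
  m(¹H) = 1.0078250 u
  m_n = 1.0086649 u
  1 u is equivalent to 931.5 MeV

1800 MeV

The nucleus contains 92 protons and 238 − 92 = 146 neutrons.
Total constituent mass: 92 × 1.0078250 + 146 × 1.0086649 = 239.9849754 u
Mass defect Δm = 239.9849754 − 238.050788 = 1.9341874 u
Binding energy = Δm·c² = 1.9341874 × 931.5 MeV/u = 1801.70 MeV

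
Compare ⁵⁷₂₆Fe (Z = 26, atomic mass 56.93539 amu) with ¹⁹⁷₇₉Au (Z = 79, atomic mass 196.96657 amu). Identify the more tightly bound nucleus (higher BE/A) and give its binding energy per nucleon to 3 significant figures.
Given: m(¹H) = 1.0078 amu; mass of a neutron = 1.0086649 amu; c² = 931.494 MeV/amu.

⁵⁷₂₆Fe; 8.76 MeV/nucleon

⁵⁷₂₆Fe: Σm = 26(1.0078) + 31(1.0086649) = 57.4714119 amu; Δm = 0.5360219 amu; E_B = 499.30 MeV; E_B/A = 8.760 MeV
¹⁹⁷₇₉Au: Σm = 79(1.0078) + 118(1.0086649) = 198.6386582 amu; Δm = 1.6720882 amu; E_B = 1557.5 MeV; E_B/A = 7.906 MeV
⁵⁷₂₆Fe has the higher binding energy per nucleon, so it is the more tightly bound nucleus.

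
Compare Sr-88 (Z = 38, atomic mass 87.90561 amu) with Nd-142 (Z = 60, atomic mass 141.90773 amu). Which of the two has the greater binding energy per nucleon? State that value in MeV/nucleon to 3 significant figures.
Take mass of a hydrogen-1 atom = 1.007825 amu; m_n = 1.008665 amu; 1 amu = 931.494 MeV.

Sr-88: Σm = 38(1.007825) + 50(1.008665) = 88.730600 amu; Δm = 0.824990 amu; E_B = 768.47 MeV; E_B/A = 8.733 MeV
Nd-142: Σm = 60(1.007825) + 82(1.008665) = 143.180030 amu; Δm = 1.272300 amu; E_B = 1185.1 MeV; E_B/A = 8.346 MeV
Sr-88 has the higher binding energy per nucleon, so it is the more tightly bound nucleus.

Sr-88; 8.73 MeV/nucleon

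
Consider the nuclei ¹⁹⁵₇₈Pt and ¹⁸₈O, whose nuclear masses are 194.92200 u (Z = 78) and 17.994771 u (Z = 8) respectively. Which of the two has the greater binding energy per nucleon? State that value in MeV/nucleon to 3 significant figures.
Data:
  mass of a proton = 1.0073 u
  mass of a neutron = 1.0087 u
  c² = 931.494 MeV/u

¹⁹⁵₇₈Pt: Σm = 78(1.0073) + 117(1.0087) = 196.5873 u; Δm = 1.66530 u; E_B = 1551.217 MeV; E_B/A = 7.95496 MeV
¹⁸₈O: Σm = 8(1.0073) + 10(1.0087) = 18.1454 u; Δm = 0.150629 u; E_B = 140.31 MeV; E_B/A = 7.795 MeV
¹⁹⁵₇₈Pt has the higher binding energy per nucleon, so it is the more tightly bound nucleus.

¹⁹⁵₇₈Pt; 7.95 MeV/nucleon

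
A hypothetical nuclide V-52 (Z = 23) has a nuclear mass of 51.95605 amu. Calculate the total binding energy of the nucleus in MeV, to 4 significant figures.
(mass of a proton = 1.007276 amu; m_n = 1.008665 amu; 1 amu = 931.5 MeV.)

The nucleus contains 23 protons and 52 − 23 = 29 neutrons.
Total constituent mass: 23 × 1.007276 + 29 × 1.008665 = 52.418633 amu
Δm = 52.418633 − 51.95605 = 0.462583 amu
Binding energy = Δm·c² = 0.462583 × 931.5 MeV/amu = 430.896 MeV

430.9 MeV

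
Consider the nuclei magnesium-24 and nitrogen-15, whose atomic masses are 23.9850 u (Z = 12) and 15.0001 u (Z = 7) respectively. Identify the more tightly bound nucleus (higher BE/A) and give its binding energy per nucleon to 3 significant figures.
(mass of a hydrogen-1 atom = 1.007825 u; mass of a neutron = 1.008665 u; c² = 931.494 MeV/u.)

magnesium-24; 8.26 MeV/nucleon

magnesium-24: Σm = 12(1.007825) + 12(1.008665) = 24.197880 u; Δm = 0.212880 u; E_B = 198.296 MeV; E_B/A = 8.262 MeV
nitrogen-15: Σm = 7(1.007825) + 8(1.008665) = 15.124095 u; Δm = 0.123995 u; E_B = 115.50 MeV; E_B/A = 7.700 MeV
magnesium-24 has the higher binding energy per nucleon, so it is the more tightly bound nucleus.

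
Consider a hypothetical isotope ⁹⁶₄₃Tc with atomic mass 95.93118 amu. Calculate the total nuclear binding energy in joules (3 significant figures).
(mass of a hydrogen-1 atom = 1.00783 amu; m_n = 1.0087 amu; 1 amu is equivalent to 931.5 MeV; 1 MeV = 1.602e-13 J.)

The nucleus contains 43 protons and 96 − 43 = 53 neutrons.
Total constituent mass: 43 × 1.00783 + 53 × 1.0087 = 96.79779 amu
The mass defect is 96.79779 − 95.93118 = 0.86661 amu.
E_B = 0.86661 × 931.5 = 807.247 MeV
In joules: 807.247 MeV × 1.602e-13 J/MeV = 1.2932e-10 J

1.29e-10 J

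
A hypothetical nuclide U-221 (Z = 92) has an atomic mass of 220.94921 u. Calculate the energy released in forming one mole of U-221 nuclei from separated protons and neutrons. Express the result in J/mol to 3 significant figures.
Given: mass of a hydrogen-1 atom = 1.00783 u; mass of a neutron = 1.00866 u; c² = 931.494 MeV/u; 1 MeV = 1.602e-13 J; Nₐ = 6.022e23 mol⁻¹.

1.70e+14 J/mol

Σm = 92·m(¹H) + 129·m_n = 92.72036 + 130.11714 = 222.83750 u
The mass defect is 222.83750 − 220.94921 = 1.88829 u.
Converting to energy: 1.88829 u × 931.494 MeV/u = 1758.93 MeV
Per nucleus in joules: 1758.93 MeV × 1.602e-13 J/MeV = 2.8178e-10 J
Per mole: 2.8178e-10 J × 6.022e23 mol⁻¹ = 1.6969e+14 J/mol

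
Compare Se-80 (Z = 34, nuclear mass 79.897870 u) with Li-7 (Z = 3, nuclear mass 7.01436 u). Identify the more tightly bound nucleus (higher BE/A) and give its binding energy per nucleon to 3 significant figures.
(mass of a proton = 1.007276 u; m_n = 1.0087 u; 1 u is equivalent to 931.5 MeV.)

Se-80: Σm = 34(1.007276) + 46(1.0087) = 80.647584 u; Δm = 0.749714 u; E_B = 698.359 MeV; E_B/A = 8.729 MeV
Li-7: Σm = 3(1.007276) + 4(1.0087) = 7.056628 u; Δm = 0.042268 u; E_B = 39.373 MeV; E_B/A = 5.6247 MeV
Se-80 has the higher binding energy per nucleon, so it is the more tightly bound nucleus.

Se-80; 8.73 MeV/nucleon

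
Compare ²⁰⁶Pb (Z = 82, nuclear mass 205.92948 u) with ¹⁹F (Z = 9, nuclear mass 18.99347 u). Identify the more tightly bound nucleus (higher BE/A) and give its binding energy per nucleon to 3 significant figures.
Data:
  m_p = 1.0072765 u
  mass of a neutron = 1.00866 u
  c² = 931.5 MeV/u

²⁰⁶Pb: Σm = 82(1.0072765) + 124(1.00866) = 207.6705130 u; Δm = 1.7410330 u; E_B = 1621.8 MeV; E_B/A = 7.873 MeV
¹⁹F: Σm = 9(1.0072765) + 10(1.00866) = 19.1520885 u; Δm = 0.1586185 u; E_B = 147.75 MeV; E_B/A = 7.776 MeV
²⁰⁶Pb has the higher binding energy per nucleon, so it is the more tightly bound nucleus.

²⁰⁶Pb; 7.87 MeV/nucleon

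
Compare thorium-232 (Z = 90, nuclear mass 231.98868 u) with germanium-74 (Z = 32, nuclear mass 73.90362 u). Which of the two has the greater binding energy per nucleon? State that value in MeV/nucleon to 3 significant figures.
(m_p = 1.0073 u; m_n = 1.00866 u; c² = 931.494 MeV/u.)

thorium-232: Σm = 90(1.0073) + 142(1.00866) = 233.88672 u; Δm = 1.89804 u; E_B = 1768.0 MeV; E_B/A = 7.621 MeV
germanium-74: Σm = 32(1.0073) + 42(1.00866) = 74.59732 u; Δm = 0.69370 u; E_B = 646.18 MeV; E_B/A = 8.732 MeV
germanium-74 has the higher binding energy per nucleon, so it is the more tightly bound nucleus.

germanium-74; 8.73 MeV/nucleon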